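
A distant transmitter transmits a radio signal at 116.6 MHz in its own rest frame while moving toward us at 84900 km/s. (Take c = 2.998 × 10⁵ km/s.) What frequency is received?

β = v/c = 84900/299800 = 0.2832.
Relativistic Doppler for frequency: f' = f₀ · √((1 + β)/(1 − β)).
f' = 116.6 × √(1.2832/0.7168) = 116.6 × 1.33796 ≈ 156.0 MHz.

156.0 MHz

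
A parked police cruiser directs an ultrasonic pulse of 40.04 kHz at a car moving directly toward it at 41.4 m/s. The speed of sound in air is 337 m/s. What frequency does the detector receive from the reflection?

At the car (a moving observer), f₁ = f₀ · (v + u)/v = 40.04 × 378.4/337 ≈ 45.0 kHz.
On reflection it acts as a source moving toward the stationary detector: f₂ = f₁ · v/(v − u) = 45.0 × 337/295.6 ≈ 51.3 kHz.
Equivalently f₂ = f₀ · (v + u)/(v − u).

51.3 kHz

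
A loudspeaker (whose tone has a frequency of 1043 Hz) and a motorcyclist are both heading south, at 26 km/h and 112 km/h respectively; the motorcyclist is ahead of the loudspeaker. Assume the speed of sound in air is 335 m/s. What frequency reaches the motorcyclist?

26 km/h = 7.222 m/s; 112 km/h = 31.11 m/s.
The motorcyclist is ahead, so the loudspeaker is moving toward it while the motorcyclist is moving away from the loudspeaker.
With source approaching and observer receding, f' = f · (v − v_o)/(v − v_s).
f' = 1043 × (335 − 31.11)/(335 − 7.222) = 1043 × 303.89/327.78 ≈ 967 Hz.

967 Hz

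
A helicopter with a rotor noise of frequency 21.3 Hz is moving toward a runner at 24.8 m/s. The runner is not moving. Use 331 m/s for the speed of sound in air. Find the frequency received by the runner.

Moving source, stationary observer: f' = f · v/(v − v_s) since the source is approaching.
f' = 21.3 × 331/(331 − 24.8) = 21.3 × 331/306.2 ≈ 23.0 Hz.

23.0 Hz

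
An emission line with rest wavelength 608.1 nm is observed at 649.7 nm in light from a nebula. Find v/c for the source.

0.066

λ'/λ₀ = 1.0684 > 1 (redshift), so the source is receding.
λ'/λ₀ = √((1 + β)/(1 − β)) for a receding source ⇒ β = (r² − 1)/(r² + 1) with r = λ'/λ₀.
β = (1.1415 − 1)/(1.1415 + 1) ≈ 0.066.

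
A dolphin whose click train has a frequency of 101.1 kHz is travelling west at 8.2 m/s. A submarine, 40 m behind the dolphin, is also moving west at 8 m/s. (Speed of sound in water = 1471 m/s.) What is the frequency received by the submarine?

101.1 kHz

The submarine is behind, so the dolphin is moving away from it while the submarine is moving toward the dolphin.
Both move, so f' = f · (v + v_o)/(v + v_s).
f' = 101.1 × (1471 + 8)/(1471 + 8.2) = 101.1 × 1479/1479.2 ≈ 101.1 kHz.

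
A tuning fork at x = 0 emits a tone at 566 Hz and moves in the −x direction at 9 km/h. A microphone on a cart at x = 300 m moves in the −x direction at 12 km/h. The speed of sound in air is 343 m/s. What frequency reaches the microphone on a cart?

567 Hz

9 km/h = 2.5 m/s; 12 km/h = 3.333 m/s.
The observer lies on the +x side, so the source is heading away from the observer and the observer is heading toward the source.
With source receding and observer approaching, f' = f · (v + v_o)/(v + v_s).
f' = 566 × (343 + 3.333)/(343 + 2.5) = 566 × 346.33/345.5 ≈ 567 Hz.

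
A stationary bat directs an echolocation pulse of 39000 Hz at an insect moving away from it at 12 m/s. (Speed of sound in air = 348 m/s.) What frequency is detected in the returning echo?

At the insect (a moving observer), f₁ = f₀ · (v − u)/v = 39000 × 336/348 ≈ 37655 Hz.
The reflection then acts as a moving source: f₂ = f₁ · v/(v + u) ≈ 36400 Hz.
Equivalently f₂ = f₀ · (v − u)/(v + u).

36400 Hz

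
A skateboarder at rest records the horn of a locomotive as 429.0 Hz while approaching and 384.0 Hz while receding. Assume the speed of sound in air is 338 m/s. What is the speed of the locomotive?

f₁/f₂ = (v + v_s)/(v − v_s), so v_s = v · (f₁ − f₂)/(f₁ + f₂).
v_s = 338 × (429.0 − 384.0)/(429.0 + 384.0) = 338 × 45.0/813.0 ≈ 18.7 m/s.

18.7 m/s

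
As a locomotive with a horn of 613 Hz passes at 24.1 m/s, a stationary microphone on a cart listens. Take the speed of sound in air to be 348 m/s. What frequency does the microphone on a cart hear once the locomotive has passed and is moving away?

Receding: f₂ = f · v/(v + v_s) = 613 × 348/372.1 ≈ 573 Hz.

573 Hz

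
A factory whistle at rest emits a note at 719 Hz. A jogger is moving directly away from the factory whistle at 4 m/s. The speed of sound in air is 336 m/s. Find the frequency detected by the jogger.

710 Hz

Only the observer moves, away from the source, so f' = f · (v − v_o)/v.
f' = 719 × (336 − 4)/336 = 719 × 332/336 ≈ 710 Hz.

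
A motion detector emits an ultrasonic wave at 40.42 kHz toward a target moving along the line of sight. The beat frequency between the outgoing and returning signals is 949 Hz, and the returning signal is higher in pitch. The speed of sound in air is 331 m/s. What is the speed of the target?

3.8 m/s

Double Doppler shift off a moving reflector: f₂ = f₀ · (v + u)/(v − u) (u > 0 toward emitter).
Returning signal is higher, so f₂ = f₀ + Δf = 40420 + 949 = 41369 Hz.
Rearranging, u = v · (f₂ − f₀)/(f₂ + f₀) = 331 × 949/81789 ≈ 3.8 m/s.
So the target is moving at 3.8 m/s toward the emitter.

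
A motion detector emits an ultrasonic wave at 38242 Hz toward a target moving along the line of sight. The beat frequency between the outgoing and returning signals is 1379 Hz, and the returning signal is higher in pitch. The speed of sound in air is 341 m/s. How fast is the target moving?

6.0 m/s

Double Doppler shift off a moving reflector: f₂ = f₀ · (v + u)/(v − u) (u > 0 toward emitter).
Returning signal is higher, so f₂ = f₀ + Δf = 38242 + 1379 = 39621 Hz.
Rearranging, u = v · (f₂ − f₀)/(f₂ + f₀) = 341 × 1379/77863 ≈ 6.0 m/s.
So the target is moving at 6.0 m/s toward the emitter.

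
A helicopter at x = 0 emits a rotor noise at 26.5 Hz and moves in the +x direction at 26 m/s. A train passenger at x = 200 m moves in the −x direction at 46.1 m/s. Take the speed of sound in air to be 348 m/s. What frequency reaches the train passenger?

32.4 Hz

The observer lies on the +x side, so the source is heading toward the observer and the observer is heading toward the source.
Both move, so f' = f · (v + v_o)/(v − v_s).
f' = 26.5 × (348 + 46.1)/(348 − 26) = 26.5 × 394.1/322 ≈ 32.4 Hz.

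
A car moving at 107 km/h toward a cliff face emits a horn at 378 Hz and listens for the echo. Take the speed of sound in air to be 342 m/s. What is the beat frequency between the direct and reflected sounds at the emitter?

72 Hz

107 km/h = 29.72 m/s.
The cliff face receives the sound from a moving source: f₁ = f₀ · v/(v − v_e) = 378 × 342/312.28 ≈ 414.0 Hz.
On the return leg the car is a moving observer: f₂ = f₁ · (v + v_e)/v = 414.0 × 371.72/342 ≈ 450.0 Hz.
Beat against the emitted tone: |f₂ − f₀| = 2v_e·f₀/(v − v_e) = 2 × 29.72 × 378/312.28 ≈ 72 Hz.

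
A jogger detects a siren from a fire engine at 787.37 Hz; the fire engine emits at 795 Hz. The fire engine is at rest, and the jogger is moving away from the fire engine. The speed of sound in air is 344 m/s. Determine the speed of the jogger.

f' = f · (v − v_o)/v ⇒ v_o = v · |f'/f − 1|.
v_o = 344 × |787.37/795 − 1| = 344 × 0.009597 ≈ 3.3 m/s.

3.3 m/s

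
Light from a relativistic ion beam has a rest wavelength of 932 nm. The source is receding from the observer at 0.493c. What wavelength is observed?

1599.3 nm

Relativistic Doppler for wavelength: λ' = λ₀ · √((1 + β)/(1 − β)).
λ' = 932 × √(1.4930/0.5070) = 932 × 1.71603 ≈ 1599.3 nm.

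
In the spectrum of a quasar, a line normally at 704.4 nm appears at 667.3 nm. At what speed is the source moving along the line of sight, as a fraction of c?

0.054

λ'/λ₀ = 0.9473 < 1 (blueshift), so the source is approaching.
λ'/λ₀ = √((1 − β)/(1 + β)) for an approaching source ⇒ β = (1 − r²)/(1 + r²) with r = λ'/λ₀.
β = (1 − 0.8974)/(1 + 0.8974) ≈ 0.054.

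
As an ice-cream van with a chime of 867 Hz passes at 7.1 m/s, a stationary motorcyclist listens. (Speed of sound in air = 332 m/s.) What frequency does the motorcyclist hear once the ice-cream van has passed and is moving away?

849 Hz

Receding: f₂ = f · v/(v + v_s) = 867 × 332/339.1 ≈ 849 Hz.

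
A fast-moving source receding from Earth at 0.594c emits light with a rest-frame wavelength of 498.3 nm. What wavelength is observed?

987.4 nm

Relativistic Doppler for wavelength: λ' = λ₀ · √((1 + β)/(1 − β)).
λ' = 498.3 × √(1.5940/0.4060) = 498.3 × 1.98144 ≈ 987.4 nm.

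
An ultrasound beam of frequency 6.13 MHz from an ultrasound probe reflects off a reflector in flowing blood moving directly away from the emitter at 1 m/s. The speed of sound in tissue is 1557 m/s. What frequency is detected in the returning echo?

The reflector in flowing blood first receives the wave as a moving observer: f₁ = f₀ · (v − u)/v = 6.13 × (1557 − 1)/1557 ≈ 6.126 MHz.
On reflection it acts as a source moving away from the stationary detector: f₂ = f₁ · v/(v + u) = 6.126 × 1557/1558 ≈ 6.122 MHz.
Equivalently f₂ = f₀ · (v − u)/(v + u).

6.122 MHz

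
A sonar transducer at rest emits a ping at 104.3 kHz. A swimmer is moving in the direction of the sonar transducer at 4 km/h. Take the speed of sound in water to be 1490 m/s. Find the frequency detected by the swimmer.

4 km/h = 1.111 m/s.
Only the observer moves, toward the source, so f' = f · (v + v_o)/v.
f' = 104.3 × (1490 + 1.111)/1490 = 104.3 × 1491.1/1490 ≈ 104.4 kHz.

104.4 kHz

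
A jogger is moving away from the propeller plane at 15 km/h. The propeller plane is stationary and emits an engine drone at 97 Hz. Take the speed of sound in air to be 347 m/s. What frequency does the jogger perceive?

96 Hz

15 km/h = 4.167 m/s.
Moving observer, stationary source: f' = f · (v − v_o)/v.
f' = 97 × (347 − 4.167)/347 = 97 × 342.83/347 ≈ 96 Hz.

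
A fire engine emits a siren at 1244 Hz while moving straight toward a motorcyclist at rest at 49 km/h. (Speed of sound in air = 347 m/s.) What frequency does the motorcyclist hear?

1295 Hz

49 km/h = 13.61 m/s.
Only the source moves, toward the listener, so f' = f · v/(v − v_s).
f' = 1244 × 347/(347 − 13.61) = 1244 × 347/333.4 ≈ 1295 Hz.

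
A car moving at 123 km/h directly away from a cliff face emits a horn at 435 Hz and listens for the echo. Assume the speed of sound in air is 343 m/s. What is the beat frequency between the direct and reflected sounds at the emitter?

79 Hz

123 km/h = 34.17 m/s.
The cliff face receives the sound from a moving source: f₁ = f₀ · v/(v + v_e) = 435 × 343/377.17 ≈ 395.6 Hz.
On the return leg the car is a moving observer: f₂ = f₁ · (v − v_e)/v = 395.6 × 308.83/343 ≈ 356.2 Hz.
Beat against the emitted tone: |f₂ − f₀| = 2v_e·f₀/(v + v_e) = 2 × 34.17 × 435/377.17 ≈ 79 Hz.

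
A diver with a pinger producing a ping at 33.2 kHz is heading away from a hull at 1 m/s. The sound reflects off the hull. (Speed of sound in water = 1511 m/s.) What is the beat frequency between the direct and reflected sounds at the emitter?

The hull receives the sound from a moving source: f₁ = f₀ · v/(v + v_e) = 33.2 × 1511/1512 ≈ 33.1780 kHz.
On the return leg the diver with a pinger is a moving observer: f₂ = f₁ · (v − v_e)/v = 33.1780 × 1510/1511 ≈ 33.1561 kHz.
Equivalently f₂ = f₀ · (v − v_e)/(v + v_e).
Beat against the emitted tone (with f₀ = 33200 Hz): |f₂ − f₀| = 2v_e·f₀/(v + v_e) = 2 × 1 × 33200/1512 ≈ 43.9 Hz.

43.9 Hz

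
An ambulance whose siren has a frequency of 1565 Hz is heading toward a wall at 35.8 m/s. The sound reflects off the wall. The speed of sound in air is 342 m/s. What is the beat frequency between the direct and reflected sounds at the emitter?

366 Hz

The wall receives the sound from a moving source: f₁ = f₀ · v/(v − v_e) = 1565 × 342/306.2 ≈ 1748 Hz.
On the return leg the ambulance is a moving observer: f₂ = f₁ · (v + v_e)/v = 1748 × 377.8/342 ≈ 1931 Hz.
Equivalently f₂ = f₀ · (v + v_e)/(v − v_e).
Beat against the emitted tone: |f₂ − f₀| = 2v_e·f₀/(v − v_e) = 2 × 35.8 × 1565/306.2 ≈ 366 Hz.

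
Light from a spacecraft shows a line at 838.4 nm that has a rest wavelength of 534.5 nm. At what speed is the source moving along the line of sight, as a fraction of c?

0.422c

λ'/λ₀ = 1.5686 > 1 (redshift), so the source is receding.
λ'/λ₀ = √((1 + β)/(1 − β)) for a receding source ⇒ β = (r² − 1)/(r² + 1) with r = λ'/λ₀.
β = (2.4604 − 1)/(2.4604 + 1) ≈ 0.422.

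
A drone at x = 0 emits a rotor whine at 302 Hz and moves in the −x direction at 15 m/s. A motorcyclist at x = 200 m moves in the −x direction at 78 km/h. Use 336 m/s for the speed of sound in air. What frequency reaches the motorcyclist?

308 Hz

78 km/h = 21.67 m/s.
The observer lies on the +x side, so the source is heading away from the observer and the observer is heading toward the source.
Both move, so f' = f · (v + v_o)/(v + v_s).
f' = 302 × (336 + 21.67)/(336 + 15) = 302 × 357.67/351 ≈ 308 Hz.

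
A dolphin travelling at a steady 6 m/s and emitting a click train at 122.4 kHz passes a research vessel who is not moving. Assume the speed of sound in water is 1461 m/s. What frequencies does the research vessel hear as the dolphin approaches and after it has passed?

122.9 kHz approaching; 121.9 kHz receding

Approaching: f₁ = f · v/(v − v_s) = 122.4 × 1461/1455 ≈ 122.9 kHz.
Receding: f₂ = f · v/(v + v_s) = 122.4 × 1461/1467 ≈ 121.9 kHz.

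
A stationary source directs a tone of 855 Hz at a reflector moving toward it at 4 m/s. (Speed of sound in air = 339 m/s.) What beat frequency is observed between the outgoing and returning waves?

The reflector first receives the wave as a moving observer: f₁ = f₀ · (v + u)/v = 855 × (339 + 4)/339 ≈ 865.1 Hz.
On reflection it acts as a source moving toward the stationary detector: f₂ = f₁ · v/(v − u) = 865.1 × 339/335 ≈ 875.4 Hz.
Beat frequency: |f₂ − f₀| = 2u·f₀/(v − u) = 2 × 4 × 855/335 ≈ 20.4 Hz.

20.4 Hz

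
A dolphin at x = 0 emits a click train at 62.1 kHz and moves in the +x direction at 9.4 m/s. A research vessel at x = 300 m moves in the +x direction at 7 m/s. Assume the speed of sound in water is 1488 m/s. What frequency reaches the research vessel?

The observer lies on the +x side, so the source is heading toward the observer and the observer is heading away from the source.
With source approaching and observer receding, f' = f · (v − v_o)/(v − v_s).
f' = 62.1 × (1488 − 7)/(1488 − 9.4) = 62.1 × 1481/1478.6 ≈ 62.2 kHz.

62.2 kHz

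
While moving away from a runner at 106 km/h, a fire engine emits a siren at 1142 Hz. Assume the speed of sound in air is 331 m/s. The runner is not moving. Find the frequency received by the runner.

106 km/h = 29.44 m/s.
Only the source moves, away from the listener, so f' = f · v/(v + v_s).
f' = 1142 × 331/(331 + 29.44) = 1142 × 331/360.4 ≈ 1049 Hz.

1049 Hz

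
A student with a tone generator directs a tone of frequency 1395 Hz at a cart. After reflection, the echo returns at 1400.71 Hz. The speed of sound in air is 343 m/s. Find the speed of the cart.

Double Doppler shift off a moving reflector: f₂ = f₀ · (v + u)/(v − u) (u > 0 toward emitter).
Rearranging, u = v · (f₂ − f₀)/(f₂ + f₀) = 343 × 5.71/2795.71 ≈ 0.70 m/s.
So the cart is moving at 0.70 m/s toward the emitter.

0.70 m/s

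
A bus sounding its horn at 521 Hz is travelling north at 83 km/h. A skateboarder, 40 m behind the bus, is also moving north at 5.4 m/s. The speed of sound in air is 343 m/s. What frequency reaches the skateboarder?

83 km/h = 23.06 m/s.
The skateboarder is behind, so the bus is moving away from it while the skateboarder is moving toward the bus.
General Doppler shift: f' = f · (v + v_o)/(v + v_s).
f' = 521 × (343 + 5.4)/(343 + 23.06) = 521 × 348.4/366.06 ≈ 496 Hz.

496 Hz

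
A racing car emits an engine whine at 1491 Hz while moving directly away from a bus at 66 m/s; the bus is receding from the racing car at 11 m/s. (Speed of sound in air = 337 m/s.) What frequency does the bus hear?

1206 Hz

Both move, so f' = f · (v − v_o)/(v + v_s).
f' = 1491 × (337 − 11)/(337 + 66) = 1491 × 326/403 ≈ 1206 Hz.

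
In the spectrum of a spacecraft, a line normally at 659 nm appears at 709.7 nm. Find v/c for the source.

0.074

λ'/λ₀ = 1.0769 > 1 (redshift), so the source is receding.
λ'/λ₀ = √((1 + β)/(1 − β)) for a receding source ⇒ β = (r² − 1)/(r² + 1) with r = λ'/λ₀.
β = (1.1598 − 1)/(1.1598 + 1) ≈ 0.074.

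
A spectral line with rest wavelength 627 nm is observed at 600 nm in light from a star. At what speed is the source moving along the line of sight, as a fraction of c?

λ'/λ₀ = 0.9569 < 1 (blueshift), so the source is approaching.
λ'/λ₀ = √((1 − β)/(1 + β)) for an approaching source ⇒ β = (1 − r²)/(1 + r²) with r = λ'/λ₀.
β = (1 − 0.9157)/(1 + 0.9157) ≈ 0.044.

0.044c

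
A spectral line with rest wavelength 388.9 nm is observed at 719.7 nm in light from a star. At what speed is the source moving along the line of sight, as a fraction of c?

λ'/λ₀ = 1.8506 > 1 (redshift), so the source is receding.
λ'/λ₀ = √((1 + β)/(1 − β)) for a receding source ⇒ β = (r² − 1)/(r² + 1) with r = λ'/λ₀.
β = (3.4247 − 1)/(3.4247 + 1) ≈ 0.548.

0.548c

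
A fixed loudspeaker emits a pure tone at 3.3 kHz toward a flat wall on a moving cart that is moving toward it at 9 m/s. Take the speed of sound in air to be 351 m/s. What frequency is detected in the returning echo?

The flat wall on a moving cart first receives the wave as a moving observer: f₁ = f₀ · (v + u)/v = 3.3 × (351 + 9)/351 ≈ 3.38 kHz.
On reflection it acts as a source moving toward the stationary detector: f₂ = f₁ · v/(v − u) = 3.38 × 351/342 ≈ 3.47 kHz.
Equivalently f₂ = f₀ · (v + u)/(v − u).

3.47 kHz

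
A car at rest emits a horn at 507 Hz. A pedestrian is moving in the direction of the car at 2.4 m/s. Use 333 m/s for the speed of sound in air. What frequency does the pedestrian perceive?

511 Hz

Only the observer moves, toward the source, so f' = f · (v + v_o)/v.
f' = 507 × (333 + 2.4)/333 = 507 × 335.4/333 ≈ 511 Hz.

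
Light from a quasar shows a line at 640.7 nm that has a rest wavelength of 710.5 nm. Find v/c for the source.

λ'/λ₀ = 0.9018 < 1 (blueshift), so the source is approaching.
λ'/λ₀ = √((1 − β)/(1 + β)) for an approaching source ⇒ β = (1 − r²)/(1 + r²) with r = λ'/λ₀.
β = (1 − 0.8132)/(1 + 0.8132) ≈ 0.103.

0.103c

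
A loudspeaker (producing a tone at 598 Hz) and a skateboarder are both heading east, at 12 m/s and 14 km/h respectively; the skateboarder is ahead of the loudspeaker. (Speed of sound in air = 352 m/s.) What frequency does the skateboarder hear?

14 km/h = 3.889 m/s.
The skateboarder is ahead, so the loudspeaker is moving toward it while the skateboarder is moving away from the loudspeaker.
General Doppler shift: f' = f · (v − v_o)/(v − v_s).
f' = 598 × (352 − 3.889)/(352 − 12) = 598 × 348.11/340 ≈ 612 Hz.

612 Hz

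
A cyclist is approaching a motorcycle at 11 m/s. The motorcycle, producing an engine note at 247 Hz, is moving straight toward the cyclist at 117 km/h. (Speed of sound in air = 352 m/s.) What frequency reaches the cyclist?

117 km/h = 32.5 m/s.
Both move, so f' = f · (v + v_o)/(v − v_s).
f' = 247 × (352 + 11)/(352 − 32.5) = 247 × 363/319.5 ≈ 281 Hz.

281 Hz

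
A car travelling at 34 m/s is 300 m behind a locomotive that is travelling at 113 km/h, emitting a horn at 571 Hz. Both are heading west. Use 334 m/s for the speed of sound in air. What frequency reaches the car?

113 km/h = 31.39 m/s.
The car is behind, so the locomotive is moving away from it while the car is moving toward the locomotive.
Both move, so f' = f · (v + v_o)/(v + v_s).
f' = 571 × (334 + 34)/(334 + 31.39) = 571 × 368/365.39 ≈ 575 Hz.

575 Hz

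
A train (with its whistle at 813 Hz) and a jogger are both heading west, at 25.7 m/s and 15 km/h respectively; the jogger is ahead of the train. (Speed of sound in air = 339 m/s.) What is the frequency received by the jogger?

869 Hz

15 km/h = 4.167 m/s.
The jogger is ahead, so the train is moving toward it while the jogger is moving away from the train.
With source approaching and observer receding, f' = f · (v − v_o)/(v − v_s).
f' = 813 × (339 − 4.167)/(339 − 25.7) = 813 × 334.83/313.3 ≈ 869 Hz.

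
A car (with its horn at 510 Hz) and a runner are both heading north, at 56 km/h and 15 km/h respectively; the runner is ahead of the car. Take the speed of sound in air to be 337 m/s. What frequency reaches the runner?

56 km/h = 15.56 m/s; 15 km/h = 4.167 m/s.
The runner is ahead, so the car is moving toward it while the runner is moving away from the car.
With source approaching and observer receding, f' = f · (v − v_o)/(v − v_s).
f' = 510 × (337 − 4.167)/(337 − 15.56) = 510 × 332.83/321.44 ≈ 528 Hz.

528 Hz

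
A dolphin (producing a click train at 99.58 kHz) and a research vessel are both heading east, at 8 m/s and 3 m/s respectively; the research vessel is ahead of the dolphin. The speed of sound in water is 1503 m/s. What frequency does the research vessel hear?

99.9 kHz

The research vessel is ahead, so the dolphin is moving toward it while the research vessel is moving away from the dolphin.
Both move, so f' = f · (v − v_o)/(v − v_s).
f' = 99.58 × (1503 − 3)/(1503 − 8) = 99.58 × 1500/1495 ≈ 99.9 kHz.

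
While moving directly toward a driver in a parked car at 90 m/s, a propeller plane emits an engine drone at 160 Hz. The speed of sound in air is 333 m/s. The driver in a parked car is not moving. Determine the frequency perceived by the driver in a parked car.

Moving source, stationary observer: f' = f · v/(v − v_s) since the source is approaching.
f' = 160 × 333/(333 − 90) = 160 × 333/243 ≈ 219 Hz.

219 Hz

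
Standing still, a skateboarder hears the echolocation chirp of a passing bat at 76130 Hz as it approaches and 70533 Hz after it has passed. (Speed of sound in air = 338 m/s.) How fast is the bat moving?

f₁/f₂ = (v + v_s)/(v − v_s), so v_s = v · (f₁ − f₂)/(f₁ + f₂).
v_s = 338 × (76130 − 70533)/(76130 + 70533) = 338 × 5597/146663 ≈ 12.9 m/s.

12.9 m/s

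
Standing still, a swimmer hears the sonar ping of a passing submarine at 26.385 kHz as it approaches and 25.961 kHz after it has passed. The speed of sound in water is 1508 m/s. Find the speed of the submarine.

12.2 m/s

f₁/f₂ = (v + v_s)/(v − v_s), so v_s = v · (f₁ − f₂)/(f₁ + f₂).
v_s = 1508 × (26.385 − 25.961)/(26.385 + 25.961) = 1508 × 0.424/52.346 ≈ 12.2 m/s.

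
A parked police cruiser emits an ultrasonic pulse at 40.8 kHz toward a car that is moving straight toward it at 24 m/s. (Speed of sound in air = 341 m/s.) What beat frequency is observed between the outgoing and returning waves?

6178 Hz

At the car (a moving observer), f₁ = f₀ · (v + u)/v = 40.8 × 365/341 ≈ 43.67 kHz.
On reflection it acts as a source moving toward the stationary detector: f₂ = f₁ · v/(v − u) = 43.67 × 341/317 ≈ 46.98 kHz.
Beat frequency (with f₀ = 40800 Hz): |f₂ − f₀| = 2u·f₀/(v − u) = 2 × 24 × 40800/317 ≈ 6178 Hz.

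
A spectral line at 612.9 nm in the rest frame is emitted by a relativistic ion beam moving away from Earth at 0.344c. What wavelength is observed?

Relativistic Doppler for wavelength: λ' = λ₀ · √((1 + β)/(1 − β)).
λ' = 612.9 × √(1.3440/0.6560) = 612.9 × 1.43136 ≈ 877.3 nm.

877.3 nm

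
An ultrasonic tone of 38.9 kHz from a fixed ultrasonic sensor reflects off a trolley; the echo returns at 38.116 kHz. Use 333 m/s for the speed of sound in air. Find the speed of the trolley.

3.4 m/s

Double Doppler shift off a moving reflector: f₂ = f₀ · (v + u)/(v − u) (u > 0 toward emitter).
Rearranging, u = v · (f₂ − f₀)/(f₂ + f₀) = 333 × -0.784/77.016 ≈ -3.4 m/s.
So the trolley is moving at 3.4 m/s away from the emitter.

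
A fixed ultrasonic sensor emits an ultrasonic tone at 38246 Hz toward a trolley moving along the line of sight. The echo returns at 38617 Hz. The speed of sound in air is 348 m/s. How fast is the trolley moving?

Double Doppler shift off a moving reflector: f₂ = f₀ · (v + u)/(v − u) (u > 0 toward emitter).
Rearranging, u = v · (f₂ − f₀)/(f₂ + f₀) = 348 × 371/76863 ≈ 1.68 m/s.
So the trolley is moving at 1.68 m/s toward the emitter.

1.68 m/s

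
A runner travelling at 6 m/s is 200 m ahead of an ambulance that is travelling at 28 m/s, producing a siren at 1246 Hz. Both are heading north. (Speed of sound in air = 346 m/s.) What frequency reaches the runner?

1332 Hz

The runner is ahead, so the ambulance is moving toward it while the runner is moving away from the ambulance.
Both move, so f' = f · (v − v_o)/(v − v_s).
f' = 1246 × (346 − 6)/(346 − 28) = 1246 × 340/318 ≈ 1332 Hz.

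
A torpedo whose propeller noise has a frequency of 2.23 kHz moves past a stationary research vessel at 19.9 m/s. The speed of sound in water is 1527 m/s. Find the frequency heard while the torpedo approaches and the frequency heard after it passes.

2.26 kHz approaching; 2.20 kHz receding

Approaching: f₁ = f · v/(v − v_s) = 2.23 × 1527/1507.1 ≈ 2.26 kHz.
Receding: f₂ = f · v/(v + v_s) = 2.23 × 1527/1546.9 ≈ 2.20 kHz.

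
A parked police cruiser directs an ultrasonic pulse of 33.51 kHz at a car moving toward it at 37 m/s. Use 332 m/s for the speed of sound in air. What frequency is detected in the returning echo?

At the car (a moving observer), f₁ = f₀ · (v + u)/v = 33.51 × 369/332 ≈ 37.2 kHz.
On reflection it acts as a source moving toward the stationary detector: f₂ = f₁ · v/(v − u) = 37.2 × 332/295 ≈ 41.9 kHz.
Equivalently f₂ = f₀ · (v + u)/(v − u).

41.9 kHz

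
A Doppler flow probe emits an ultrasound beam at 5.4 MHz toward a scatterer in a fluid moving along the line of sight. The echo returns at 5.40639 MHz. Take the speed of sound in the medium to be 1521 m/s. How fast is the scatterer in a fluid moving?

Double Doppler shift off a moving reflector: f₂ = f₀ · (v + u)/(v − u) (u > 0 toward emitter).
Rearranging, u = v · (f₂ − f₀)/(f₂ + f₀) = 1521 × 0.00639/10.80639 ≈ 0.90 m/s.
So the scatterer in a fluid is moving at 0.90 m/s toward the emitter.

0.90 m/s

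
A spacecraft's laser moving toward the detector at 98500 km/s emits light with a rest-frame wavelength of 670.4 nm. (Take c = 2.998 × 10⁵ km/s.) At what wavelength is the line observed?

β = v/c = 98500/299800 = 0.3286.
Relativistic Doppler for wavelength: λ' = λ₀ · √((1 − β)/(1 + β)).
λ' = 670.4 × √(0.6714/1.3286) = 670.4 × 0.71091 ≈ 476.6 nm.

476.6 nm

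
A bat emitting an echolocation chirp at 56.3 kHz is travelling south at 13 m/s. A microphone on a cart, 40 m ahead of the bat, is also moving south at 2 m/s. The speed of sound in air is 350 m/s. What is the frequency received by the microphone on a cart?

The microphone on a cart is ahead, so the bat is moving toward it while the microphone on a cart is moving away from the bat.
General Doppler shift: f' = f · (v − v_o)/(v − v_s).
f' = 56.3 × (350 − 2)/(350 − 13) = 56.3 × 348/337 ≈ 58.1 kHz.

58.1 kHz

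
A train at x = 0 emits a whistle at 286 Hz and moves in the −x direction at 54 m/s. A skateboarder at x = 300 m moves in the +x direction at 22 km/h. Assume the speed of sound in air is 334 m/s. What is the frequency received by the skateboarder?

22 km/h = 6.111 m/s.
The observer lies on the +x side, so the source is heading away from the observer and the observer is heading away from the source.
With source receding and observer receding, f' = f · (v − v_o)/(v + v_s).
f' = 286 × (334 − 6.111)/(334 + 54) = 286 × 327.89/388 ≈ 242 Hz.

242 Hz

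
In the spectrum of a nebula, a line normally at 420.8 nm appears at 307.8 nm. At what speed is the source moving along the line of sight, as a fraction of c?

λ'/λ₀ = 0.7315 < 1 (blueshift), so the source is approaching.
λ'/λ₀ = √((1 − β)/(1 + β)) for an approaching source ⇒ β = (1 − r²)/(1 + r²) with r = λ'/λ₀.
β = (1 − 0.5350)/(1 + 0.5350) ≈ 0.303.

0.303c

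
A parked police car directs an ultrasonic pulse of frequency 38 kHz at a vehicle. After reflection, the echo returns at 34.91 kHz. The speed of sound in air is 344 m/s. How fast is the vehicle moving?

14.6 m/s

Double Doppler shift off a moving reflector: f₂ = f₀ · (v + u)/(v − u) (u > 0 toward emitter).
Rearranging, u = v · (f₂ − f₀)/(f₂ + f₀) = 344 × -3.09/72.91 ≈ -14.6 m/s.
So the vehicle is moving at 14.6 m/s away from the emitter.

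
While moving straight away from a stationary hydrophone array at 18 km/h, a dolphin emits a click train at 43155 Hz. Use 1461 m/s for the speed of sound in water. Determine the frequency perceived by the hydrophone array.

43008 Hz

18 km/h = 5 m/s.
Only the source moves, away from the listener, so f' = f · v/(v + v_s).
f' = 43155 × 1461/(1461 + 5) = 43155 × 1461/1466 ≈ 43008 Hz.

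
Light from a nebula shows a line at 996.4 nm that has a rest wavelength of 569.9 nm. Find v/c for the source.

0.507

λ'/λ₀ = 1.7484 > 1 (redshift), so the source is receding.
λ'/λ₀ = √((1 + β)/(1 − β)) for a receding source ⇒ β = (r² − 1)/(r² + 1) with r = λ'/λ₀.
β = (3.0568 − 1)/(3.0568 + 1) ≈ 0.507.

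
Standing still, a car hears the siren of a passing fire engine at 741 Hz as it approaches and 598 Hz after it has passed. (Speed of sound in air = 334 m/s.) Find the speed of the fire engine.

36 m/s

f₁/f₂ = (v + v_s)/(v − v_s), so v_s = v · (f₁ − f₂)/(f₁ + f₂).
v_s = 334 × (741 − 598)/(741 + 598) = 334 × 143/1339 ≈ 36 m/s.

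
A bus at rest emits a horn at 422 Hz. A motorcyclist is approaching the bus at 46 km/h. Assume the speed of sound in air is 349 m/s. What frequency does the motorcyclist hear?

46 km/h = 12.78 m/s.
Moving observer, stationary source: f' = f · (v + v_o)/v.
f' = 422 × (349 + 12.78)/349 = 422 × 361.78/349 ≈ 437 Hz.

437 Hz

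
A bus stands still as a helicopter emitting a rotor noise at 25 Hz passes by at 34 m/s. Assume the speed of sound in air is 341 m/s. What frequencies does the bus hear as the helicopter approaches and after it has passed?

27.8 Hz approaching; 22.7 Hz receding

Approaching: f₁ = f · v/(v − v_s) = 25 × 341/307 ≈ 27.8 Hz.
Receding: f₂ = f · v/(v + v_s) = 25 × 341/375 ≈ 22.7 Hz.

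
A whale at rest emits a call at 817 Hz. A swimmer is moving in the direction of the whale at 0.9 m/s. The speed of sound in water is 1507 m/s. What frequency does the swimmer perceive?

Moving observer, stationary source: f' = f · (v + v_o)/v.
f' = 817 × (1507 + 0.9)/1507 = 817 × 1507.9/1507 ≈ 817 Hz.

817 Hz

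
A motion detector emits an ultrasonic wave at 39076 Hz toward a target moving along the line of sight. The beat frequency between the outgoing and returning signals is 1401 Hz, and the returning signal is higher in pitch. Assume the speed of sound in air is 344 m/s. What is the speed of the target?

6.1 m/s

Double Doppler shift off a moving reflector: f₂ = f₀ · (v + u)/(v − u) (u > 0 toward emitter).
Returning signal is higher, so f₂ = f₀ + Δf = 39076 + 1401 = 40477 Hz.
Rearranging, u = v · (f₂ − f₀)/(f₂ + f₀) = 344 × 1401/79553 ≈ 6.1 m/s.
So the target is moving at 6.1 m/s toward the emitter.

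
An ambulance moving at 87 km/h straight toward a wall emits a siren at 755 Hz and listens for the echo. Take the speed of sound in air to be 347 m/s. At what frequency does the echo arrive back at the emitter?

868 Hz

87 km/h = 24.17 m/s.
The wall receives the sound from a moving source: f₁ = f₀ · v/(v − v_e) = 755 × 347/322.83 ≈ 812 Hz.
On the return leg the ambulance is a moving observer: f₂ = f₁ · (v + v_e)/v = 812 × 371.17/347 ≈ 868 Hz.
Equivalently f₂ = f₀ · (v + v_e)/(v − v_e).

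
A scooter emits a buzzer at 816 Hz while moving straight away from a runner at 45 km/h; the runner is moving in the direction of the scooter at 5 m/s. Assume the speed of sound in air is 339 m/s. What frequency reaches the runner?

45 km/h = 12.5 m/s.
General Doppler shift: f' = f · (v + v_o)/(v + v_s).
f' = 816 × (339 + 5)/(339 + 12.5) = 816 × 344/351.5 ≈ 799 Hz.

799 Hz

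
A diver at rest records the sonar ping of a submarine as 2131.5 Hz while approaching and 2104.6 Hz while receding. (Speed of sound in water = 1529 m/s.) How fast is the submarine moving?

9.7 m/s

f₁/f₂ = (v + v_s)/(v − v_s), so v_s = v · (f₁ − f₂)/(f₁ + f₂).
v_s = 1529 × (2131.5 − 2104.6)/(2131.5 + 2104.6) = 1529 × 26.9/4236.1 ≈ 9.7 m/s.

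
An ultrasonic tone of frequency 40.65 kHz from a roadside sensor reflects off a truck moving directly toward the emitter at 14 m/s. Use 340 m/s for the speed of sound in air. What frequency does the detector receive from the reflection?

44.1 kHz

The truck first receives the wave as a moving observer: f₁ = f₀ · (v + u)/v = 40.65 × (340 + 14)/340 ≈ 42.3 kHz.
On reflection it acts as a source moving toward the stationary detector: f₂ = f₁ · v/(v − u) = 42.3 × 340/326 ≈ 44.1 kHz.
Equivalently f₂ = f₀ · (v + u)/(v − u).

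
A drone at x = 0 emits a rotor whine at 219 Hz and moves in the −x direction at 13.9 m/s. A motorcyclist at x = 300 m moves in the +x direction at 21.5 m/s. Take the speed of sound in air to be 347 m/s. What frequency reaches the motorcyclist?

The observer lies on the +x side, so the source is heading away from the observer and the observer is heading away from the source.
General Doppler shift: f' = f · (v − v_o)/(v + v_s).
f' = 219 × (347 − 21.5)/(347 + 13.9) = 219 × 325.5/360.9 ≈ 198 Hz.

198 Hz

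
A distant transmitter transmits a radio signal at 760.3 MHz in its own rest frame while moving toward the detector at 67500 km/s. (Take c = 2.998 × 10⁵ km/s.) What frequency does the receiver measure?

β = v/c = 67500/299800 = 0.2252.
Relativistic Doppler for frequency: f' = f₀ · √((1 + β)/(1 − β)).
f' = 760.3 × √(1.2252/0.7748) = 760.3 × 1.25744 ≈ 956.0 MHz.

956.0 MHz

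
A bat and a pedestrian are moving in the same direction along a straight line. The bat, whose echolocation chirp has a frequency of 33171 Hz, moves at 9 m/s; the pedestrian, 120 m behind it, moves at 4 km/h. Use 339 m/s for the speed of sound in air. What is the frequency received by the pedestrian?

32419 Hz

4 km/h = 1.111 m/s.
The pedestrian is behind, so the bat is moving away from it while the pedestrian is moving toward the bat.
With source receding and observer approaching, f' = f · (v + v_o)/(v + v_s).
f' = 33171 × (339 + 1.111)/(339 + 9) = 33171 × 340.11/348 ≈ 32419 Hz.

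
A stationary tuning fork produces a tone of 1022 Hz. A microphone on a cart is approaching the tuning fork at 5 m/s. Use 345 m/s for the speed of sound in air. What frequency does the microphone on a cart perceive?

Moving observer, stationary source: f' = f · (v + v_o)/v.
f' = 1022 × (345 + 5)/345 = 1022 × 350/345 ≈ 1037 Hz.

1037 Hz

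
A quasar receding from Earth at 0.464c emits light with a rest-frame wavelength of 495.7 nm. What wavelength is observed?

819.2 nm

Relativistic Doppler for wavelength: λ' = λ₀ · √((1 + β)/(1 − β)).
λ' = 495.7 × √(1.4640/0.5360) = 495.7 × 1.65268 ≈ 819.2 nm.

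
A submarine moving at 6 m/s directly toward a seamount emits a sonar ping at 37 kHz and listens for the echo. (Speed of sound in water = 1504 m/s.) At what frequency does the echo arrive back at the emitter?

37.3 kHz

The seamount receives the sound from a moving source: f₁ = f₀ · v/(v − v_e) = 37 × 1504/1498 ≈ 37.1 kHz.
On the return leg the submarine is a moving observer: f₂ = f₁ · (v + v_e)/v = 37.1 × 1510/1504 ≈ 37.3 kHz.
Equivalently f₂ = f₀ · (v + v_e)/(v − v_e).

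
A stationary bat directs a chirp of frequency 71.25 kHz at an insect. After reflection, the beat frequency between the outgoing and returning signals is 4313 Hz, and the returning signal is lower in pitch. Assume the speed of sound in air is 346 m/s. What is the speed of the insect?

10.8 m/s

Double Doppler shift off a moving reflector: f₂ = f₀ · (v + u)/(v − u) (u > 0 toward emitter).
Returning signal is lower, so f₂ = f₀ − Δf = 71250 − 4313 = 66937 Hz.
Rearranging, u = v · (f₂ − f₀)/(f₂ + f₀) = 346 × -4313/138187 ≈ -10.8 m/s.
So the insect is moving at 10.8 m/s away from the emitter.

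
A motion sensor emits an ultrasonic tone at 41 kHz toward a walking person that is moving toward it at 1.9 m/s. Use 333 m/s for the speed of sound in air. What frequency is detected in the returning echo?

41.5 kHz

The walking person first receives the wave as a moving observer: f₁ = f₀ · (v + u)/v = 41 × (333 + 1.9)/333 ≈ 41.2 kHz.
The reflection then acts as a moving source: f₂ = f₁ · v/(v − u) ≈ 41.5 kHz.
Equivalently f₂ = f₀ · (v + u)/(v − u).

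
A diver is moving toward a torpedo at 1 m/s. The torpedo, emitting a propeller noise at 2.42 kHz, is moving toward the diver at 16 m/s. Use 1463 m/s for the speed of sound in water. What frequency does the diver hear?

With source approaching and observer approaching, f' = f · (v + v_o)/(v − v_s).
f' = 2.42 × (1463 + 1)/(1463 − 16) = 2.42 × 1464/1447 ≈ 2.45 kHz.

2.45 kHz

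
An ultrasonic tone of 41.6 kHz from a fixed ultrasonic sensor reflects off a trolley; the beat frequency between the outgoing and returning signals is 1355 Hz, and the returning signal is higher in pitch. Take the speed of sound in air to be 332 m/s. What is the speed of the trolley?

Double Doppler shift off a moving reflector: f₂ = f₀ · (v + u)/(v − u) (u > 0 toward emitter).
Returning signal is higher, so f₂ = f₀ + Δf = 41600 + 1355 = 42955 Hz.
Rearranging, u = v · (f₂ − f₀)/(f₂ + f₀) = 332 × 1355/84555 ≈ 5.3 m/s.
So the trolley is moving at 5.3 m/s toward the emitter.

5.3 m/s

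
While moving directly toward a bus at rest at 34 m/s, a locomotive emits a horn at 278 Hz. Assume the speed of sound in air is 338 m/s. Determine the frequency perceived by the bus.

309 Hz

With the source moving toward a stationary observer, f' = f · v/(v − v_s).
f' = 278 × 338/(338 − 34) = 278 × 338/304 ≈ 309 Hz.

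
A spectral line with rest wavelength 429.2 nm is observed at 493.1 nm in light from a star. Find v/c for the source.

0.138

λ'/λ₀ = 1.1489 > 1 (redshift), so the source is receding.
λ'/λ₀ = √((1 + β)/(1 − β)) for a receding source ⇒ β = (r² − 1)/(r² + 1) with r = λ'/λ₀.
β = (1.3199 − 1)/(1.3199 + 1) ≈ 0.138.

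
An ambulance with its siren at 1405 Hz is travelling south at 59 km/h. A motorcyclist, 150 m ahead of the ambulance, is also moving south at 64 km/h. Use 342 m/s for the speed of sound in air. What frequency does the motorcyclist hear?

59 km/h = 16.39 m/s; 64 km/h = 17.78 m/s.
The motorcyclist is ahead, so the ambulance is moving toward it while the motorcyclist is moving away from the ambulance.
Both move, so f' = f · (v − v_o)/(v − v_s).
f' = 1405 × (342 − 17.78)/(342 − 16.39) = 1405 × 324.22/325.61 ≈ 1399 Hz.

1399 Hz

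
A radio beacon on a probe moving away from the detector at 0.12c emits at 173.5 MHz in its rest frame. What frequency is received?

153.8 MHz

Relativistic Doppler for frequency: f' = f₀ · √((1 − β)/(1 + β)).
f' = 173.5 × √(0.8800/1.1200) = 173.5 × 0.88641 ≈ 153.8 MHz.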